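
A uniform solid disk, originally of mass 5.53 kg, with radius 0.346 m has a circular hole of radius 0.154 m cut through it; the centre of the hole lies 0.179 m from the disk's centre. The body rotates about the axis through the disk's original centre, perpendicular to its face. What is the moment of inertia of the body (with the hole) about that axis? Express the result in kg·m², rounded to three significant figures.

0.283

Unpierced body about its centre: I₀ = (1/2)MR² = (1/2)(5.53)(0.346)² = 0.33101 kg·m².
The removed disk has mass m = M·(r/R)² = (5.53)(0.154/0.346)² = 1.0955 kg (same uniform areal density).
Its moment of inertia about the rotation axis (parallel-axis theorem): I_hole = (1/2)mr² + md² = (1/2)(1.0955)(0.154)² + (1.0955)(0.179)² = 0.048092 kg·m².
Treating the hole as negative mass, I = I₀ − I_hole = 0.33101 − 0.048092 = 0.28292 kg·m².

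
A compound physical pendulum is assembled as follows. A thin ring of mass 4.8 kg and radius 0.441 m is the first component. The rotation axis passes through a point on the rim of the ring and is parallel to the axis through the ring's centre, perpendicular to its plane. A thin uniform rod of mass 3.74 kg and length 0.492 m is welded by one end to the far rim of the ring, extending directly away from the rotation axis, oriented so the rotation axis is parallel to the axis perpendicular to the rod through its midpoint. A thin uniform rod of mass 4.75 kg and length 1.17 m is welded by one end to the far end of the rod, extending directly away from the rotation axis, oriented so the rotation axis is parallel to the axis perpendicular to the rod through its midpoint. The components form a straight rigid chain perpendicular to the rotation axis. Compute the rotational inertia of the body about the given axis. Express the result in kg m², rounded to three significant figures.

25.5

Thin ring: I_cm = MR² = (4.8)(0.441)² = 0.93351 kg m²; centre at d = 0.441 m, so the parallel axis theorem gives I = 0.93351 + (4.8)(0.441)² = 1.867 kg m².
Thin rod: I_cm = (1/12)ML² = (1/12)(3.74)(0.492)² = 0.075443 kg m²; centre at d = 0.441 + 0.441 + 0.246 = 1.128 m, so the parallel axis theorem gives I = 0.075443 + (3.74)(1.128)² = 4.8342 kg m².
Thin rod: I_cm = (1/12)ML² = (1/12)(4.75)(1.17)² = 0.54186 kg m²; centre at d = 0.441 + 0.441 + 0.246 + 0.246 + 0.585 = 1.959 m, so the parallel axis theorem gives I = 0.54186 + (4.75)(1.959)² = 18.771 kg m².
Total I = 1.867 + 4.8342 + 18.771 = 25.472 kg m².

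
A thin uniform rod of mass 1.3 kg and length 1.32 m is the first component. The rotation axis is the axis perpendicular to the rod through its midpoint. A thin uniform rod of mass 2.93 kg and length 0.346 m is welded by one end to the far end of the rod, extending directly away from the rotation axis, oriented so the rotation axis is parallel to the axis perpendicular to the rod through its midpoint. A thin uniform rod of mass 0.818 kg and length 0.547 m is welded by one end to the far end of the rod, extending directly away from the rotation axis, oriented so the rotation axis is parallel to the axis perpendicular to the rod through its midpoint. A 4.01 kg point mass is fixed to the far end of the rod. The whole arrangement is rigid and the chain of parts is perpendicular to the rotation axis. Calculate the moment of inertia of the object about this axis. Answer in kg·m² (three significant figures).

13.3

Thin rod: I_cm = (1/12)ML² = (1/12)(1.3)(1.32)² = 0.18876 kg·m²; axis through the centre, so I = 0.18876 kg·m².
Thin rod: I_cm = (1/12)ML² = (1/12)(2.93)(0.346)² = 0.029231 kg·m²; centre at d = 0.66 + 0.173 = 0.833 m, so the parallel axis theorem gives I = 0.029231 + (2.93)(0.833)² = 2.0623 kg·m².
Thin rod: I_cm = (1/12)ML² = (1/12)(0.818)(0.547)² = 0.020396 kg·m²; centre at d = 0.66 + 0.173 + 0.173 + 0.2735 = 1.2795 m, so the parallel axis theorem gives I = 0.020396 + (0.818)(1.2795)² = 1.3596 kg·m².
Point mass: I_cm = 0; centre at d = 0.66 + 0.173 + 0.173 + 0.2735 + 0.2735 = 1.553 m, so the parallel axis theorem gives I = 0 + (4.01)(1.553)² = 9.6714 kg·m².
Total I = 0.18876 + 2.0623 + 1.3596 + 9.6714 = 13.282 kg·m².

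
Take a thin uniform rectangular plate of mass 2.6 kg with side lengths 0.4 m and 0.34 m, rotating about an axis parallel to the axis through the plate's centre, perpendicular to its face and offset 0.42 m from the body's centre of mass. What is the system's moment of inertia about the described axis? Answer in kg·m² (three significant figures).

0.518

I_cm = (1/12)M(a²+b²) = (1/12)(2.6)[(0.4)² + (0.34)²] = 0.059713 kg·m²; centre at d = 0.42 m, so I = I_cm + Md² gives I = 0.059713 + (2.6)(0.42)² = 0.51835 kg·m².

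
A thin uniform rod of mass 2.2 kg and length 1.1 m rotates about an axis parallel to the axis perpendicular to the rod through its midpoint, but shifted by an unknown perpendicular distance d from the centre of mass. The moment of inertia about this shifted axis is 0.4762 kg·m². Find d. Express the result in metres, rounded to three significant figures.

About the centre-of-mass axis, I_cm = (1/12)ML² = (1/12)(2.2)(1.1)² = 0.22183 kg·m².
Parallel axis theorem: I = I_cm + Md², so Md² = 0.4762 − 0.22183 = 0.25437 kg·m².
d = √(0.25437 / 2.2) = 0.34003 m.

0.340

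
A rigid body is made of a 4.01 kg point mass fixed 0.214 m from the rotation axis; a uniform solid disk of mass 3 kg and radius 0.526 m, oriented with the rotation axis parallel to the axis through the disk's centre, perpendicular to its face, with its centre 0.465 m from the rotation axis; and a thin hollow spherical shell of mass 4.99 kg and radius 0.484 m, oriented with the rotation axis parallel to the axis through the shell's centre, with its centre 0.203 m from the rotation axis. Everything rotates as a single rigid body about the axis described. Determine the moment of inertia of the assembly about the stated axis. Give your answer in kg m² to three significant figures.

Point mass: I_cm = 0; centre at d = 0.214 m, so I = I_cm + Md² gives I = 0 + (4.01)(0.214)² = 0.18364 kg m².
Solid disk: I_cm = (1/2)MR² = (1/2)(3)(0.526)² = 0.41501 kg m²; centre at d = 0.465 m, so I = I_cm + Md² gives I = 0.41501 + (3)(0.465)² = 1.0637 kg m².
Spherical shell: I_cm = (2/3)MR² = (2/3)(4.99)(0.484)² = 0.77929 kg m²; centre at d = 0.203 m, so I = I_cm + Md² gives I = 0.77929 + (4.99)(0.203)² = 0.98492 kg m².
Total I = 0.18364 + 1.0637 + 0.98492 = 2.2323 kg m².

2.23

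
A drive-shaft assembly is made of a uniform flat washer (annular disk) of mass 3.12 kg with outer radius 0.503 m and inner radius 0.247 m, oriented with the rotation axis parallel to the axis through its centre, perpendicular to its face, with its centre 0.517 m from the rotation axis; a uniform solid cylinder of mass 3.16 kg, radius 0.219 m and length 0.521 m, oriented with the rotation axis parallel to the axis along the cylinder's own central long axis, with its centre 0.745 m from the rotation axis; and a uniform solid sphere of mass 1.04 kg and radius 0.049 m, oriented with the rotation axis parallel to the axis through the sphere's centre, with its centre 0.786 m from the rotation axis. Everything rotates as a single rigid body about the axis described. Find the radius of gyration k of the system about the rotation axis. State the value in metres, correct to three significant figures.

Annular disk: I_cm = (1/2)M(R²+r²) = (1/2)(3.12)[(0.503)² + (0.247)²] = 0.48987 kg·m²; centre at d = 0.517 m, so I = I_cm + Md² gives I = 0.48987 + (3.12)(0.517)² = 1.3238 kg·m².
Solid cylinder: I_cm = (1/2)MR² = (1/2)(3.16)(0.219)² = 0.075778 kg·m²; centre at d = 0.745 m, so I = I_cm + Md² gives I = 0.075778 + (3.16)(0.745)² = 1.8297 kg·m².
Solid sphere: I_cm = (2/5)MR² = (2/5)(1.04)(0.049)² = 0.00099882 kg·m²; centre at d = 0.786 m, so I = I_cm + Md² gives I = 0.00099882 + (1.04)(0.786)² = 0.64351 kg·m².
Total I = 3.797 kg·m²; total mass M = 7.32 kg.
k = √(I/M) = √(3.797/7.32) = 0.72022 m.

0.720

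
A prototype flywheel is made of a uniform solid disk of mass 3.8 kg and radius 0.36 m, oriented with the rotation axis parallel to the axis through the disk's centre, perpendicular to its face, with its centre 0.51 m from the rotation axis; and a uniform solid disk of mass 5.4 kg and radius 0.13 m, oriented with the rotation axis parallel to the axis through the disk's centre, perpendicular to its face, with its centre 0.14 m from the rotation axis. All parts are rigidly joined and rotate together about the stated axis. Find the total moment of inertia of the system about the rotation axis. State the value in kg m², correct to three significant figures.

1.39

Solid disk: I_cm = (1/2)MR² = (1/2)(3.8)(0.36)² = 0.24624 kg m²; centre at d = 0.51 m, so the parallel axis theorem gives I = 0.24624 + (3.8)(0.51)² = 1.2346 kg m².
Solid disk: I_cm = (1/2)MR² = (1/2)(5.4)(0.13)² = 0.04563 kg m²; centre at d = 0.14 m, so the parallel axis theorem gives I = 0.04563 + (5.4)(0.14)² = 0.15147 kg m².
Total I = 1.2346 + 0.15147 = 1.3861 kg m².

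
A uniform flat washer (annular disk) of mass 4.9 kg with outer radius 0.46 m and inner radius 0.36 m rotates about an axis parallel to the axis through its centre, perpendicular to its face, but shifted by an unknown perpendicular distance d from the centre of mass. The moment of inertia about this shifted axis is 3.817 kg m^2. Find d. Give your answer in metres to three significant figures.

About the centre-of-mass axis, I_cm = (1/2)M(R²+r²) = (1/2)(4.9)[(0.46)² + (0.36)²] = 0.83594 kg m^2.
Parallel axis theorem: I = I_cm + Md², so Md² = 3.817 − 0.83594 = 2.9811 kg m^2.
d = √(2.9811 / 4.9) = 0.77999 m.

0.780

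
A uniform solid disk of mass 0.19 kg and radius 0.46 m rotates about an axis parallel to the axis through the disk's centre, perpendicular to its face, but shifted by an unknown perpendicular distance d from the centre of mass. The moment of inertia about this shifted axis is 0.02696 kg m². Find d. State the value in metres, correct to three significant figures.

About the centre-of-mass axis, I_cm = (1/2)MR² = (1/2)(0.19)(0.46)² = 0.020102 kg m².
Parallel axis theorem: I = I_cm + Md², so Md² = 0.02696 − 0.020102 = 0.006858 kg m².
d = √(0.006858 / 0.19) = 0.18999 m.

0.190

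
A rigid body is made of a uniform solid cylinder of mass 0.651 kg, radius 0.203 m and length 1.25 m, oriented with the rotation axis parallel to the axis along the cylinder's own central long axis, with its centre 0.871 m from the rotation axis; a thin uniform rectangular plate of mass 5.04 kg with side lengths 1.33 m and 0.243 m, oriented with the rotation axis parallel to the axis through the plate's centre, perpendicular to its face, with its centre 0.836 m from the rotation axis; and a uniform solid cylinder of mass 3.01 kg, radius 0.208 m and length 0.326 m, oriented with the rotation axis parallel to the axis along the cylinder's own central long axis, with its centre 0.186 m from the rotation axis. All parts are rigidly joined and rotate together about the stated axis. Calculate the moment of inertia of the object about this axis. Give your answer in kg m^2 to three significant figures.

4.97

Solid cylinder: I_cm = (1/2)MR² = (1/2)(0.651)(0.203)² = 0.013414 kg m^2; centre at d = 0.871 m, so the parallel axis theorem gives I = 0.013414 + (0.651)(0.871)² = 0.50729 kg m^2.
Rectangular plate: I_cm = (1/12)M(a²+b²) = (1/12)(5.04)[(1.33)² + (0.243)²] = 0.76774 kg m^2; centre at d = 0.836 m, so the parallel axis theorem gives I = 0.76774 + (5.04)(0.836)² = 4.2902 kg m^2.
Solid cylinder: I_cm = (1/2)MR² = (1/2)(3.01)(0.208)² = 0.065112 kg m^2; centre at d = 0.186 m, so the parallel axis theorem gives I = 0.065112 + (3.01)(0.186)² = 0.16925 kg m^2.
Total I = 0.50729 + 4.2902 + 0.16925 = 4.9667 kg m^2.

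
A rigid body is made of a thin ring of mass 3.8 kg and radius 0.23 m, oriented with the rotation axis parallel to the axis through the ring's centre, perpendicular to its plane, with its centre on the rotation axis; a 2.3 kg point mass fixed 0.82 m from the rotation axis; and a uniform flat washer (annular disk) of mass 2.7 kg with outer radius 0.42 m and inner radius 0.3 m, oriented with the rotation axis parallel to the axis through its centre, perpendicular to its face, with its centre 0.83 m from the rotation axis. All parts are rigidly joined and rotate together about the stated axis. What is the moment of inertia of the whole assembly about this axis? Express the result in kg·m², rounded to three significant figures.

Thin ring: I_cm = MR² = (3.8)(0.23)² = 0.20102 kg·m²; axis through the centre, so I = 0.20102 kg·m².
Point mass: I_cm = 0; centre at d = 0.82 m, so the parallel axis theorem gives I = 0 + (2.3)(0.82)² = 1.5465 kg·m².
Annular disk: I_cm = (1/2)M(R²+r²) = (1/2)(2.7)[(0.42)² + (0.3)²] = 0.35964 kg·m²; centre at d = 0.83 m, so the parallel axis theorem gives I = 0.35964 + (2.7)(0.83)² = 2.2197 kg·m².
Total I = 0.20102 + 1.5465 + 2.2197 = 3.9672 kg·m².

3.97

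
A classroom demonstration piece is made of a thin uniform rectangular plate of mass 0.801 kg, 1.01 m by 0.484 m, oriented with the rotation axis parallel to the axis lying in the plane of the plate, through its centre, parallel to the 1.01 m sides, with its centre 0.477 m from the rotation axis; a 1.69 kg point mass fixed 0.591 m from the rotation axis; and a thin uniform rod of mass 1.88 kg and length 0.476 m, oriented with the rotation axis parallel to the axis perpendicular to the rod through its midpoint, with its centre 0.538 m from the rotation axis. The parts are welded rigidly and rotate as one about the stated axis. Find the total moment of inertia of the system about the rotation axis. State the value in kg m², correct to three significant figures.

Rectangular plate: I_cm = (1/12)Mb² = (1/12)(0.801)(0.484)² = 0.015637 kg m²; centre at d = 0.477 m, so I = I_cm + Md² gives I = 0.015637 + (0.801)(0.477)² = 0.19789 kg m².
Point mass: I_cm = 0; centre at d = 0.591 m, so I = I_cm + Md² gives I = 0 + (1.69)(0.591)² = 0.59028 kg m².
Thin rod: I_cm = (1/12)ML² = (1/12)(1.88)(0.476)² = 0.035497 kg m²; centre at d = 0.538 m, so I = I_cm + Md² gives I = 0.035497 + (1.88)(0.538)² = 0.57965 kg m².
Total I = 0.19789 + 0.59028 + 0.57965 = 1.3678 kg m².

1.37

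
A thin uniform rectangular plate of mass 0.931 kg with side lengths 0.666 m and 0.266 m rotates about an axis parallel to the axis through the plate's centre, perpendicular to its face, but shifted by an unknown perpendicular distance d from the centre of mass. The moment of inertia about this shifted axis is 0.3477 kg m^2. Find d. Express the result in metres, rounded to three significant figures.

0.575

About the centre-of-mass axis, I_cm = (1/12)M(a²+b²) = (1/12)(0.931)[(0.666)² + (0.266)²] = 0.039902 kg m^2.
Parallel axis theorem: I = I_cm + Md², so Md² = 0.3477 − 0.039902 = 0.3078 kg m^2.
d = √(0.3078 / 0.931) = 0.57499 m.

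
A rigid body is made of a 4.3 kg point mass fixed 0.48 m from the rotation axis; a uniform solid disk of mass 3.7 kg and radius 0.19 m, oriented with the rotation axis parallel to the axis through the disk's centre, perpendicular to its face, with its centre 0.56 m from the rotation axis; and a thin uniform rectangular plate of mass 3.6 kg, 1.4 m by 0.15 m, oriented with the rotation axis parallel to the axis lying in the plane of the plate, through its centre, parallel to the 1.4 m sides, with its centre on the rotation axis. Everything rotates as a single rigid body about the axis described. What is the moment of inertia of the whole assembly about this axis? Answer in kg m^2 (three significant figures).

Point mass: I_cm = 0; centre at d = 0.48 m, so the parallel axis theorem gives I = 0 + (4.3)(0.48)² = 0.99072 kg m^2.
Solid disk: I_cm = (1/2)MR² = (1/2)(3.7)(0.19)² = 0.066785 kg m^2; centre at d = 0.56 m, so the parallel axis theorem gives I = 0.066785 + (3.7)(0.56)² = 1.2271 kg m^2.
Rectangular plate: I_cm = (1/12)Mb² = (1/12)(3.6)(0.15)² = 0.00675 kg m^2; axis through the centre, so I = 0.00675 kg m^2.
Total I = 0.99072 + 1.2271 + 0.00675 = 2.2246 kg m^2.

2.22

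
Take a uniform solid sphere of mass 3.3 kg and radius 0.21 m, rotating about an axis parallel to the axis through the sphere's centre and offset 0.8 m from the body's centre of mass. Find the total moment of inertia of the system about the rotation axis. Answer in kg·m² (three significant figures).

I_cm = (2/5)MR² = (2/5)(3.3)(0.21)² = 0.058212 kg·m²; centre at d = 0.8 m, so the parallel axis theorem gives I = 0.058212 + (3.3)(0.8)² = 2.1702 kg·m².

2.17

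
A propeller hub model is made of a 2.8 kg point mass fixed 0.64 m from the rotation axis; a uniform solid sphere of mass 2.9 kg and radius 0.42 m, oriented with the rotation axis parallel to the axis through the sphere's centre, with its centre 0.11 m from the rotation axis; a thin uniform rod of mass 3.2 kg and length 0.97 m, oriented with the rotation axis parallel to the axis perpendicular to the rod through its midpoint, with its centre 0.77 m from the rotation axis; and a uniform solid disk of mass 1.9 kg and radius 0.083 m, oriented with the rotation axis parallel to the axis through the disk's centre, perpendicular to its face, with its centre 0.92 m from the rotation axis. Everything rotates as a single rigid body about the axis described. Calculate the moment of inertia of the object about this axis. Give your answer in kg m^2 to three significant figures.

5.15

Point mass: I_cm = 0; centre at d = 0.64 m, so the parallel axis theorem gives I = 0 + (2.8)(0.64)² = 1.1469 kg m^2.
Solid sphere: I_cm = (2/5)MR² = (2/5)(2.9)(0.42)² = 0.20462 kg m^2; centre at d = 0.11 m, so the parallel axis theorem gives I = 0.20462 + (2.9)(0.11)² = 0.23971 kg m^2.
Thin rod: I_cm = (1/12)ML² = (1/12)(3.2)(0.97)² = 0.25091 kg m^2; centre at d = 0.77 m, so the parallel axis theorem gives I = 0.25091 + (3.2)(0.77)² = 2.1482 kg m^2.
Solid disk: I_cm = (1/2)MR² = (1/2)(1.9)(0.083)² = 0.0065446 kg m^2; centre at d = 0.92 m, so the parallel axis theorem gives I = 0.0065446 + (1.9)(0.92)² = 1.6147 kg m^2.
Total I = 1.1469 + 0.23971 + 2.1482 + 1.6147 = 5.1495 kg m^2.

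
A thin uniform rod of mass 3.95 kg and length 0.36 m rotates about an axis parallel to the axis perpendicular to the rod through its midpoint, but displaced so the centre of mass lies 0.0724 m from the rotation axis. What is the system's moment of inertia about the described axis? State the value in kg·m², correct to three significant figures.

I_cm = (1/12)ML² = (1/12)(3.95)(0.36)² = 0.04266 kg·m²; centre at d = 0.0724 m, so I = I_cm + Md² gives I = 0.04266 + (3.95)(0.0724)² = 0.063365 kg·m².

0.0634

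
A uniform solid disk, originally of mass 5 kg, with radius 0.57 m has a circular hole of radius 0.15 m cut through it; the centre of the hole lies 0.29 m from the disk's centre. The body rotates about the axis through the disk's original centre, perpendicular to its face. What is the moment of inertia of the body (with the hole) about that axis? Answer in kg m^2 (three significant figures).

Unpierced body about its centre: I₀ = (1/2)MR² = (1/2)(5)(0.57)² = 0.81225 kg m^2.
The removed disk has mass m = M·(r/R)² = (5)(0.15/0.57)² = 0.34626 kg (same uniform areal density).
Its moment of inertia about the rotation axis (parallel-axis theorem): I_hole = (1/2)mr² + md² = (1/2)(0.34626)(0.15)² + (0.34626)(0.29)² = 0.033016 kg m^2.
Treating the hole as negative mass, I = I₀ − I_hole = 0.81225 − 0.033016 = 0.77923 kg m^2.

0.779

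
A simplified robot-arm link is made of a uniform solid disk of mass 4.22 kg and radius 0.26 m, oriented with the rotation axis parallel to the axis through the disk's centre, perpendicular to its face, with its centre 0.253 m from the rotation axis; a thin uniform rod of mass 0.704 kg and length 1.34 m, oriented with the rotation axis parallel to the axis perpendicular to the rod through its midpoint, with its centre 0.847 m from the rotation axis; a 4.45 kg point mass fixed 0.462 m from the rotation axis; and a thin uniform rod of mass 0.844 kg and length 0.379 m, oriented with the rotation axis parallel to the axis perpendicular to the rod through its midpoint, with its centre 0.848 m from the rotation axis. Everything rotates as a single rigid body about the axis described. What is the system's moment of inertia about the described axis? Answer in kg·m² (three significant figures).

2.59

Solid disk: I_cm = (1/2)MR² = (1/2)(4.22)(0.26)² = 0.14264 kg·m²; centre at d = 0.253 m, so the parallel axis theorem gives I = 0.14264 + (4.22)(0.253)² = 0.41275 kg·m².
Thin rod: I_cm = (1/12)ML² = (1/12)(0.704)(1.34)² = 0.10534 kg·m²; centre at d = 0.847 m, so the parallel axis theorem gives I = 0.10534 + (0.704)(0.847)² = 0.6104 kg·m².
Point mass: I_cm = 0; centre at d = 0.462 m, so the parallel axis theorem gives I = 0 + (4.45)(0.462)² = 0.94983 kg·m².
Thin rod: I_cm = (1/12)ML² = (1/12)(0.844)(0.379)² = 0.010103 kg·m²; centre at d = 0.848 m, so the parallel axis theorem gives I = 0.010103 + (0.844)(0.848)² = 0.61703 kg·m².
Total I = 0.41275 + 0.6104 + 0.94983 + 0.61703 = 2.59 kg·m².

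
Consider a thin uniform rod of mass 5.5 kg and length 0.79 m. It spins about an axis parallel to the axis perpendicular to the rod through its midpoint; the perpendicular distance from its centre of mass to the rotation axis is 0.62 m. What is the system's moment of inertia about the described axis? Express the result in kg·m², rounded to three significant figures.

2.40

I_cm = (1/12)ML² = (1/12)(5.5)(0.79)² = 0.28605 kg·m²; centre at d = 0.62 m, so the parallel axis theorem gives I = 0.28605 + (5.5)(0.62)² = 2.4002 kg·m².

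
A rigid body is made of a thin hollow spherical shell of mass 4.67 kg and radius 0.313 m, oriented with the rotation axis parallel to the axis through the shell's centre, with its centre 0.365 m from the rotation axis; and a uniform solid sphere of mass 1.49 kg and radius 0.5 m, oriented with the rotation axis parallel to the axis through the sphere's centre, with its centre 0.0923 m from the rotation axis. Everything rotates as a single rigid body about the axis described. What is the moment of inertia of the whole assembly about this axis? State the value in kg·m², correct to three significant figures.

Spherical shell: I_cm = (2/3)MR² = (2/3)(4.67)(0.313)² = 0.30501 kg·m²; centre at d = 0.365 m, so I = I_cm + Md² gives I = 0.30501 + (4.67)(0.365)² = 0.92717 kg·m².
Solid sphere: I_cm = (2/5)MR² = (2/5)(1.49)(0.5)² = 0.149 kg·m²; centre at d = 0.0923 m, so I = I_cm + Md² gives I = 0.149 + (1.49)(0.0923)² = 0.16169 kg·m².
Total I = 0.92717 + 0.16169 = 1.0889 kg·m².

1.09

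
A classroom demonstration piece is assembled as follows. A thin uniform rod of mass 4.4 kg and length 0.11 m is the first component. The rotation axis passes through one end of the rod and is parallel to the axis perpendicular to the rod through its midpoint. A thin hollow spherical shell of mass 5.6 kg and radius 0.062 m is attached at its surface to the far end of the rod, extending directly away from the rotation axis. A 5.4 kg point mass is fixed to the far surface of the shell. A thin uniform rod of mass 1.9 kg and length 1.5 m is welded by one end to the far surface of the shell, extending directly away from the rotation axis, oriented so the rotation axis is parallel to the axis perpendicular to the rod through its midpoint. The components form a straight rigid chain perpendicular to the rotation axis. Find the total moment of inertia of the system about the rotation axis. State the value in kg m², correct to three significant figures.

Thin rod: I_cm = (1/12)ML² = (1/12)(4.4)(0.11)² = 0.0044367 kg m²; centre at d = 0.055 m, so I = I_cm + Md² gives I = 0.0044367 + (4.4)(0.055)² = 0.017747 kg m².
Spherical shell: I_cm = (2/3)MR² = (2/3)(5.6)(0.062)² = 0.014351 kg m²; centre at d = 0.055 + 0.055 + 0.062 = 0.172 m, so I = I_cm + Md² gives I = 0.014351 + (5.6)(0.172)² = 0.18002 kg m².
Point mass: I_cm = 0; centre at d = 0.055 + 0.055 + 0.062 + 0.062 = 0.234 m, so I = I_cm + Md² gives I = 0 + (5.4)(0.234)² = 0.29568 kg m².
Thin rod: I_cm = (1/12)ML² = (1/12)(1.9)(1.5)² = 0.35625 kg m²; centre at d = 0.055 + 0.055 + 0.062 + 0.062 + 0.75 = 0.984 m, so I = I_cm + Md² gives I = 0.35625 + (1.9)(0.984)² = 2.1959 kg m².
Total I = 0.017747 + 0.18002 + 0.29568 + 2.1959 = 2.6894 kg m².

2.69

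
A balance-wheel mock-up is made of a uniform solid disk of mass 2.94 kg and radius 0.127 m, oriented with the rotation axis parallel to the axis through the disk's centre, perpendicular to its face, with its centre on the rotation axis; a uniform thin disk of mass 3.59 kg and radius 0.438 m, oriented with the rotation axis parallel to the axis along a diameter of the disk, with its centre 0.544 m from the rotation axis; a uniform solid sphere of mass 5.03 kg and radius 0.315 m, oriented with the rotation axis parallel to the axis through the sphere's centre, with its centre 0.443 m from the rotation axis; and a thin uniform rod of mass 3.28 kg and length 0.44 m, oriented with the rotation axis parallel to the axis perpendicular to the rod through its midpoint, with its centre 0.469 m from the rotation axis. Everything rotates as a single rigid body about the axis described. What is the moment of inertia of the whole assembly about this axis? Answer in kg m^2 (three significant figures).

Solid disk: I_cm = (1/2)MR² = (1/2)(2.94)(0.127)² = 0.02371 kg m^2; axis through the centre, so I = 0.02371 kg m^2.
Thin disk: I_cm = (1/4)MR² = (1/4)(3.59)(0.438)² = 0.17218 kg m^2; centre at d = 0.544 m, so I = I_cm + Md² gives I = 0.17218 + (3.59)(0.544)² = 1.2346 kg m^2.
Solid sphere: I_cm = (2/5)MR² = (2/5)(5.03)(0.315)² = 0.19964 kg m^2; centre at d = 0.443 m, so I = I_cm + Md² gives I = 0.19964 + (5.03)(0.443)² = 1.1868 kg m^2.
Thin rod: I_cm = (1/12)ML² = (1/12)(3.28)(0.44)² = 0.052917 kg m^2; centre at d = 0.469 m, so I = I_cm + Md² gives I = 0.052917 + (3.28)(0.469)² = 0.77439 kg m^2.
Total I = 0.02371 + 1.2346 + 1.1868 + 0.77439 = 3.2195 kg m^2.

3.22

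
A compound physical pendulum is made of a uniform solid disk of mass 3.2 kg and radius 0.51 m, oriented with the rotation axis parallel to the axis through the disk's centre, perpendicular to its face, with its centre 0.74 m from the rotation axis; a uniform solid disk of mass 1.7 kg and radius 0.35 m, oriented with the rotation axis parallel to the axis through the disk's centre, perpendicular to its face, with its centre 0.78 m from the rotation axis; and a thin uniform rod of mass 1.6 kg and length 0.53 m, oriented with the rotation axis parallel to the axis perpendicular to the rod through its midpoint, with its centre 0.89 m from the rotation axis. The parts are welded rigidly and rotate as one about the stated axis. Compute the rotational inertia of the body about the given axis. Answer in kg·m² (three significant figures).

Solid disk: I_cm = (1/2)MR² = (1/2)(3.2)(0.51)² = 0.41616 kg·m²; centre at d = 0.74 m, so the parallel axis theorem gives I = 0.41616 + (3.2)(0.74)² = 2.1685 kg·m².
Solid disk: I_cm = (1/2)MR² = (1/2)(1.7)(0.35)² = 0.10412 kg·m²; centre at d = 0.78 m, so the parallel axis theorem gives I = 0.10412 + (1.7)(0.78)² = 1.1384 kg·m².
Thin rod: I_cm = (1/12)ML² = (1/12)(1.6)(0.53)² = 0.037453 kg·m²; centre at d = 0.89 m, so the parallel axis theorem gives I = 0.037453 + (1.6)(0.89)² = 1.3048 kg·m².
Total I = 2.1685 + 1.1384 + 1.3048 = 4.6117 kg·m².

4.61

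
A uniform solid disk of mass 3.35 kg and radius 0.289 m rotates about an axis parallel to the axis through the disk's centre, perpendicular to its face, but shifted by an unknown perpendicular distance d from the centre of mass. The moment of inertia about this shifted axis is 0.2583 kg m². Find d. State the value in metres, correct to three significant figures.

0.188

About the centre-of-mass axis, I_cm = (1/2)MR² = (1/2)(3.35)(0.289)² = 0.1399 kg m².
Parallel axis theorem: I = I_cm + Md², so Md² = 0.2583 − 0.1399 = 0.1184 kg m².
d = √(0.1184 / 3.35) = 0.188 m.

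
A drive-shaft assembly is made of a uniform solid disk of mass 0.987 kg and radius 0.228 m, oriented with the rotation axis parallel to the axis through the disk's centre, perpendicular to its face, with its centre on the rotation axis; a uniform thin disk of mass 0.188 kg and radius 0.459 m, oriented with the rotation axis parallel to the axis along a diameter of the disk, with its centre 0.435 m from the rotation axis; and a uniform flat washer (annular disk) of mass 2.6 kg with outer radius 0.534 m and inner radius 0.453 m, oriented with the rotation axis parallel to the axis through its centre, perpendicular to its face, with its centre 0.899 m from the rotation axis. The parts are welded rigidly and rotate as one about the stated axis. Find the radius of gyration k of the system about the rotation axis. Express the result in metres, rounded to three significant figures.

Solid disk: I_cm = (1/2)MR² = (1/2)(0.987)(0.228)² = 0.025654 kg m^2; axis through the centre, so I = 0.025654 kg m^2.
Thin disk: I_cm = (1/4)MR² = (1/4)(0.188)(0.459)² = 0.009902 kg m^2; centre at d = 0.435 m, so the parallel axis theorem gives I = 0.009902 + (0.188)(0.435)² = 0.045476 kg m^2.
Annular disk: I_cm = (1/2)M(R²+r²) = (1/2)(2.6)[(0.534)² + (0.453)²] = 0.63747 kg m^2; centre at d = 0.899 m, so the parallel axis theorem gives I = 0.63747 + (2.6)(0.899)² = 2.7388 kg m^2.
Total I = 2.8099 kg m^2; total mass M = 3.775 kg.
k = √(I/M) = √(2.8099/3.775) = 0.86276 m.

0.863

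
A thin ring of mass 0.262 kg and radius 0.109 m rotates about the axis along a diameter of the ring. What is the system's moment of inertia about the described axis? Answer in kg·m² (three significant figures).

0.00156

I_cm = (1/2)MR² = (1/2)(0.262)(0.109)² = 0.0015564 kg·m²; axis through the centre, so I = 0.0015564 kg·m².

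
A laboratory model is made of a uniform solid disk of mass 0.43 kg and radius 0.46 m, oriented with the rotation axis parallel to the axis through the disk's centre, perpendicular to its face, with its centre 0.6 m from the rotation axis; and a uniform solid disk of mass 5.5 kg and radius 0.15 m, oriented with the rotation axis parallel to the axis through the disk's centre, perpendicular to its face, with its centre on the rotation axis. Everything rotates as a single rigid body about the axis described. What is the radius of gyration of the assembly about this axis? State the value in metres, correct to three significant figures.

Solid disk: I_cm = (1/2)MR² = (1/2)(0.43)(0.46)² = 0.045494 kg m^2; centre at d = 0.6 m, so the parallel axis theorem gives I = 0.045494 + (0.43)(0.6)² = 0.20029 kg m^2.
Solid disk: I_cm = (1/2)MR² = (1/2)(5.5)(0.15)² = 0.061875 kg m^2; axis through the centre, so I = 0.061875 kg m^2.
Total I = 0.26217 kg m^2; total mass M = 5.93 kg.
k = √(I/M) = √(0.26217/5.93) = 0.21026 m.

0.210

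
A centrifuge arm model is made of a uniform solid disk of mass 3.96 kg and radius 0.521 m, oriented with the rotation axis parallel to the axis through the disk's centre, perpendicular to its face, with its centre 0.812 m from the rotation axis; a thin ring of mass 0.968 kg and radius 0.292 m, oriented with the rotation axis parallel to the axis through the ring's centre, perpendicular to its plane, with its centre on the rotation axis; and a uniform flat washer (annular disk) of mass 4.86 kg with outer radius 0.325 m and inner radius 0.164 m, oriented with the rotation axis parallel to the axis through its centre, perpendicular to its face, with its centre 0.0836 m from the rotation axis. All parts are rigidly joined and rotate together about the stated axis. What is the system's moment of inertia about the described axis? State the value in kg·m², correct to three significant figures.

Solid disk: I_cm = (1/2)MR² = (1/2)(3.96)(0.521)² = 0.53745 kg·m²; centre at d = 0.812 m, so I = I_cm + Md² gives I = 0.53745 + (3.96)(0.812)² = 3.1485 kg·m².
Thin ring: I_cm = MR² = (0.968)(0.292)² = 0.082536 kg·m²; axis through the centre, so I = 0.082536 kg·m².
Annular disk: I_cm = (1/2)M(R²+r²) = (1/2)(4.86)[(0.325)² + (0.164)²] = 0.32203 kg·m²; centre at d = 0.0836 m, so I = I_cm + Md² gives I = 0.32203 + (4.86)(0.0836)² = 0.35599 kg·m².
Total I = 3.1485 + 0.082536 + 0.35599 = 3.587 kg·m².

3.59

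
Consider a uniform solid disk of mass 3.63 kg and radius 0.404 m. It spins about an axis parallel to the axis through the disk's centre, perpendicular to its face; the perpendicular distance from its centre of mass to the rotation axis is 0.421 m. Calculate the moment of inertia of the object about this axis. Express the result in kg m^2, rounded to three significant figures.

0.940

I_cm = (1/2)MR² = (1/2)(3.63)(0.404)² = 0.29624 kg m^2; centre at d = 0.421 m, so the parallel axis theorem gives I = 0.29624 + (3.63)(0.421)² = 0.93962 kg m^2.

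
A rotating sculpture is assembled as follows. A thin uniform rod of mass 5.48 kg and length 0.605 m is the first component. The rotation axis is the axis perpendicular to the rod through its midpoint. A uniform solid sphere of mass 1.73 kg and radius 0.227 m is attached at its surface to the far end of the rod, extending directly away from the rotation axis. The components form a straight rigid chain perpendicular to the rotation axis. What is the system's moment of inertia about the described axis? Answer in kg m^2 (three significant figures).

Thin rod: I_cm = (1/12)ML² = (1/12)(5.48)(0.605)² = 0.16715 kg m^2; axis through the centre, so I = 0.16715 kg m^2.
Solid sphere: I_cm = (2/5)MR² = (2/5)(1.73)(0.227)² = 0.035658 kg m^2; centre at d = 0.3025 + 0.227 = 0.5295 m, so the parallel axis theorem gives I = 0.035658 + (1.73)(0.5295)² = 0.5207 kg m^2.
Total I = 0.16715 + 0.5207 = 0.68785 kg m^2.

0.688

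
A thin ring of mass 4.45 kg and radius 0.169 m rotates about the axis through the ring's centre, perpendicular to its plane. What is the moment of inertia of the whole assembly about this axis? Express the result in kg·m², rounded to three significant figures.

0.127

I_cm = MR² = (4.45)(0.169)² = 0.1271 kg·m²; axis through the centre, so I = 0.1271 kg·m².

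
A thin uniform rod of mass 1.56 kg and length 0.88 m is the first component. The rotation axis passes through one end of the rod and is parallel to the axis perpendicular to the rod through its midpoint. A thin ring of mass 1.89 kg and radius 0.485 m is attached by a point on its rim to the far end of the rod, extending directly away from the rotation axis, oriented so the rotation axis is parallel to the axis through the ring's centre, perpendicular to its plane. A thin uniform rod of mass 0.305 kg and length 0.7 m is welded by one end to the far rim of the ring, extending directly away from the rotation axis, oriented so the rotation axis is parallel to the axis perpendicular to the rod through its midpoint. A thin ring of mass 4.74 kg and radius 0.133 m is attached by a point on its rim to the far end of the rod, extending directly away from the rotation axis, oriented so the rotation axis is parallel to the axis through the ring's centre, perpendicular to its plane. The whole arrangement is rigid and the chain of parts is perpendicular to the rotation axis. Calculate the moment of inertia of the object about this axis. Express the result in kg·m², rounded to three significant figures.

40.1

Thin rod: I_cm = (1/12)ML² = (1/12)(1.56)(0.88)² = 0.10067 kg·m²; centre at d = 0.44 m, so the parallel axis theorem gives I = 0.10067 + (1.56)(0.44)² = 0.40269 kg·m².
Thin ring: I_cm = MR² = (1.89)(0.485)² = 0.44458 kg·m²; centre at d = 0.44 + 0.44 + 0.485 = 1.365 m, so the parallel axis theorem gives I = 0.44458 + (1.89)(1.365)² = 3.9661 kg·m².
Thin rod: I_cm = (1/12)ML² = (1/12)(0.305)(0.7)² = 0.012454 kg·m²; centre at d = 0.44 + 0.44 + 0.485 + 0.485 + 0.35 = 2.2 m, so the parallel axis theorem gives I = 0.012454 + (0.305)(2.2)² = 1.4887 kg·m².
Thin ring: I_cm = MR² = (4.74)(0.133)² = 0.083846 kg·m²; centre at d = 0.44 + 0.44 + 0.485 + 0.485 + 0.35 + 0.35 + 0.133 = 2.683 m, so the parallel axis theorem gives I = 0.083846 + (4.74)(2.683)² = 34.205 kg·m².
Total I = 0.40269 + 3.9661 + 1.4887 + 34.205 = 40.062 kg·m².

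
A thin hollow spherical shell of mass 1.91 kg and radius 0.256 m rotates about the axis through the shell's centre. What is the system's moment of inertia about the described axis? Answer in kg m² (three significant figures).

0.0834

I_cm = (2/3)MR² = (2/3)(1.91)(0.256)² = 0.083449 kg m²; axis through the centre, so I = 0.083449 kg m².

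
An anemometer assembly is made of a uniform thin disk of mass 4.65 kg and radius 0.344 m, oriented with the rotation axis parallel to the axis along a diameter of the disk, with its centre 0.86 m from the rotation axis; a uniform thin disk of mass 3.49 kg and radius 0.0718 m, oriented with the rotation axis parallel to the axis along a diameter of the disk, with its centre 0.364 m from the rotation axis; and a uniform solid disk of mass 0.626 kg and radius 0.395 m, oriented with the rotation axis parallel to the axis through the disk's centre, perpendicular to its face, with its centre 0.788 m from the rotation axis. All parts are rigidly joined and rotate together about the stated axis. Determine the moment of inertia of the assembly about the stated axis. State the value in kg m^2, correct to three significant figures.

4.48

Thin disk: I_cm = (1/4)MR² = (1/4)(4.65)(0.344)² = 0.13757 kg m^2; centre at d = 0.86 m, so the parallel axis theorem gives I = 0.13757 + (4.65)(0.86)² = 3.5767 kg m^2.
Thin disk: I_cm = (1/4)MR² = (1/4)(3.49)(0.0718)² = 0.0044979 kg m^2; centre at d = 0.364 m, so the parallel axis theorem gives I = 0.0044979 + (3.49)(0.364)² = 0.46691 kg m^2.
Solid disk: I_cm = (1/2)MR² = (1/2)(0.626)(0.395)² = 0.048836 kg m^2; centre at d = 0.788 m, so the parallel axis theorem gives I = 0.048836 + (0.626)(0.788)² = 0.43755 kg m^2.
Total I = 3.5767 + 0.46691 + 0.43755 = 4.4812 kg m^2.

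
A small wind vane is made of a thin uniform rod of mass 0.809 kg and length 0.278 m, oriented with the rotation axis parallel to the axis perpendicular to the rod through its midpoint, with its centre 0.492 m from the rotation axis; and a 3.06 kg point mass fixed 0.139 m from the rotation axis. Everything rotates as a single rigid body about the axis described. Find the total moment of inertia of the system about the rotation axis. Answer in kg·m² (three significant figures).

0.260

Thin rod: I_cm = (1/12)ML² = (1/12)(0.809)(0.278)² = 0.0052102 kg·m²; centre at d = 0.492 m, so I = I_cm + Md² gives I = 0.0052102 + (0.809)(0.492)² = 0.20104 kg·m².
Point mass: I_cm = 0; centre at d = 0.139 m, so I = I_cm + Md² gives I = 0 + (3.06)(0.139)² = 0.059122 kg·m².
Total I = 0.20104 + 0.059122 = 0.26016 kg·m².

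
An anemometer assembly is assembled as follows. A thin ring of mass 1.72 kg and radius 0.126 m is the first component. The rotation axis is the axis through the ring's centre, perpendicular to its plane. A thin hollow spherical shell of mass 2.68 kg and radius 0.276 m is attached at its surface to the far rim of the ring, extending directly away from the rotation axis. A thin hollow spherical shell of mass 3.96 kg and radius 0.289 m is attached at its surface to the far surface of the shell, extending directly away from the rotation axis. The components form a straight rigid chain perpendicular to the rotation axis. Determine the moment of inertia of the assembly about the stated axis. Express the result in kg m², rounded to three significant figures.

4.52

Thin ring: I_cm = MR² = (1.72)(0.126)² = 0.027307 kg m²; axis through the centre, so I = 0.027307 kg m².
Spherical shell: I_cm = (2/3)MR² = (2/3)(2.68)(0.276)² = 0.1361 kg m²; centre at d = 0.126 + 0.276 = 0.402 m, so the parallel axis theorem gives I = 0.1361 + (2.68)(0.402)² = 0.5692 kg m².
Spherical shell: I_cm = (2/3)MR² = (2/3)(3.96)(0.289)² = 0.2205 kg m²; centre at d = 0.126 + 0.276 + 0.276 + 0.289 = 0.967 m, so the parallel axis theorem gives I = 0.2205 + (3.96)(0.967)² = 3.9234 kg m².
Total I = 0.027307 + 0.5692 + 3.9234 = 4.52 kg m².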